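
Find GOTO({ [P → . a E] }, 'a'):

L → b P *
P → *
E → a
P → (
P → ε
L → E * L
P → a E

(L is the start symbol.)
GOTO(I, 'a') = CLOSURE({ [A → αX.β] : [A → α.Xβ] ∈ I, X = 'a' })

Items with dot before 'a', with the dot advanced:
  [P → . a E] → [P → a . E]
Closure of the advanced items:
  [P → a . E] has the dot before E: add [E → . a]

GOTO = { [E → . a], [P → a . E] }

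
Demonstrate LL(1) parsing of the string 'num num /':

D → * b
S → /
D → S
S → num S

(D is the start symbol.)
LL(1) parsing maintains a stack (initially the start symbol over $) and the input. At each step: if the stack top is a terminal, match it against the current input token; if it is a non-terminal N, replace it with the RHS of M[N, lookahead] (the unique production whose predict set contains the lookahead).

Stack is shown with the top on the left.

Stack    Input        Action
----------------------------
D $      num num / $  output D → S
S $      num num / $  output S → num S
num S $  num num / $  match 'num'
S $      num / $      output S → num S
num S $  num / $      match 'num'
S $      / $          output S → /
/ $      / $          match '/'
$        $            accept

The string is accepted.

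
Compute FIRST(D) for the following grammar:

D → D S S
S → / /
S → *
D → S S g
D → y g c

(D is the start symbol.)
FIRST sets of the other non-terminals involved (by the same procedure, iterated to a fixed point):
  FIRST(S) = { '*', '/' }

From D → D S S:
  - D is the symbol being defined: contributes nothing new
    D is not nullable, so stop
From D → S S g:
  - S is a non-terminal: add FIRST(S) \ {ε} = { '*', '/' }
    S is not nullable, so stop
From D → y g c:
  - y is a terminal: add 'y' and stop

Collecting: FIRST(D) = { '*', '/', 'y' }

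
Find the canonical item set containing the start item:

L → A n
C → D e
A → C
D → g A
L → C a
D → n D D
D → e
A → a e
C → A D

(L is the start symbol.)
First, augment the grammar with L' → L
I₀ = CLOSURE({ [L' → . L] }):
  [L' → . L] has the dot before L: add [L → . A n], [L → . C a]
  [L → . A n] has the dot before A: add [A → . C], [A → . a e]
  [L → . C a] has the dot before C: add [C → . D e], [C → . A D]
  [C → . D e] has the dot before D: add [D → . g A], [D → . n D D], [D → . e]
No further items can be added.

I₀ = { [A → . C], [A → . a e], [C → . A D], [C → . D e], [D → . e], [D → . g A], [D → . n D D], [L → . A n], [L → . C a], [L' → . L] }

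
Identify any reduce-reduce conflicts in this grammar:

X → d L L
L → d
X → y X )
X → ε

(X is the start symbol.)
No reduce-reduce conflicts

A reduce-reduce conflict occurs when an LR(0) state has two complete items [A → α .] and [B → β .] — both call for a reduction, and with no lookahead the parser cannot choose between them.

Augment with X' → X and build the canonical LR(0) collection (I0 = CLOSURE({[X' → . X]}), then GOTO on every symbol after a dot until no new states appear). It has 9 states:
  I0: { [X → . d L L], [X → . y X )], [X → .], [X' → . X] }  — shift, reduce
  I1: { [X' → X .] }  — accept
  I2: { [L → . d], [X → d . L L] }  — shift
  I3: { [X → . d L L], [X → . y X )], [X → .], [X → y . X )] }  — shift, reduce
  I4: { [X → y X . )] }  — shift
  I5: { [X → y X ) .] }  — reduce
  I6: { [L → . d], [X → d L . L] }  — shift
  I7: { [L → d .] }  — reduce
  I8: { [X → d L L .] }  — reduce

No state contains more than one complete item.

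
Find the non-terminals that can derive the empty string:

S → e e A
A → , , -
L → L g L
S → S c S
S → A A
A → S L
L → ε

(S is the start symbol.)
A non-terminal is nullable if it can derive ε (the empty string): either it has an ε-production, or it has a production whose right-hand side consists entirely of nullable non-terminals.

ε-productions: L → ε
So L is immediately nullable.
No further non-terminal can be added: every production for the remaining non-terminals contains a terminal or a non-nullable non-terminal.
Nullable = { 'L' }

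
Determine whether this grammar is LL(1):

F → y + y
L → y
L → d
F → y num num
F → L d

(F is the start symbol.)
No. Predict set conflict for F: { 'y' }

Relevant sets:
  FIRST(L) = { 'd', 'y' }

For F:
  PREDICT(F → y '+' y) = { 'y' }
  PREDICT(F → y num num) = { 'y' }
  PREDICT(F → L d) = { 'd', 'y' }
For L:
  PREDICT(L → y) = { 'y' }
  PREDICT(L → d) = { 'd' }

Conflict found: Predict set conflict for F: { 'y' }
The grammar is NOT LL(1).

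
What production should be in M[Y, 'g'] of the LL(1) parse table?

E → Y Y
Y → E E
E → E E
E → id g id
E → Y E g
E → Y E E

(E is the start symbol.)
Empty (error entry)

To find M[Y, 'g'], we find productions for Y where 'g' is in the predict set (PREDICT(N → α) = (FIRST(α) \ {ε}) ∪ (FOLLOW(N) if α ⇒* ε)).

Relevant sets:
  FIRST(E) = { 'id' }

Y → E E: PREDICT = { 'id' }

M[Y, 'g'] is empty (no production applies)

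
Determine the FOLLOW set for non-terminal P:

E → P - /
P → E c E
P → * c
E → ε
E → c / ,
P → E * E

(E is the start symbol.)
To compute FOLLOW(P), find every occurrence of P on a right-hand side N → α P β: add FIRST(β) \ {ε}, and if β is empty or nullable also add FOLLOW(N). Iterate to a fixed point.

In E → P - /: P is followed by '-' '/', add FIRST('-' '/') \ {ε} = { '-' }

Taking the union: FOLLOW(P) = { '-' }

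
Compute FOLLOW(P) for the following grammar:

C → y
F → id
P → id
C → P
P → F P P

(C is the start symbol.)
To compute FOLLOW(P), find every occurrence of P on a right-hand side N → α P β: add FIRST(β) \ {ε}, and if β is empty or nullable also add FOLLOW(N). Iterate to a fixed point.

In C → P: P is at the end, add FOLLOW(C)
In P → F P P: P is followed by P, add FIRST(P) \ {ε} = { 'id' }
In P → F P P: P is at the end; this adds FOLLOW(P) to itself — nothing new

The FOLLOW sets referred to above (computed the same way, to a fixed point):
  FOLLOW(C) = { $ }

Taking the union: FOLLOW(P) = { $, 'id' }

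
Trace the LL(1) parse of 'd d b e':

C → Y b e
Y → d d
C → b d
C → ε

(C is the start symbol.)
Stack is shown with the top on the left.

Stack      Input      Action
----------------------------
C $        d d b e $  output C → Y b e
Y b e $    d d b e $  output Y → d d
d d b e $  d d b e $  match 'd'
d b e $    d b e $    match 'd'
b e $      b e $      match 'b'
e $        e $        match 'e'
$          $          accept

The string is accepted.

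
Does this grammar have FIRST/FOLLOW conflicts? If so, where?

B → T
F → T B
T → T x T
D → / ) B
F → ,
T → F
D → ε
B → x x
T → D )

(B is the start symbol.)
No FIRST/FOLLOW conflicts.

A FIRST/FOLLOW conflict occurs when a non-terminal N has a nullable alternative N → β (β ⇒* ε) and another alternative N → α with FIRST(α) ∩ FOLLOW(N) ≠ ∅: on such a lookahead the parser cannot decide between expanding α and letting N vanish via β.

Nullable non-terminals: D.

D: nullable alternative(s) D → ε; FOLLOW(D) = { ')' }
  D → / ) B: FIRST \ {ε} = { '/' } — disjoint from FOLLOW(D)
  D → ε: FIRST \ {ε} = { } — this is the only nullable alternative, skip

B, F, T have no nullable alternative, so no FIRST/FOLLOW check is needed there.

No FIRST/FOLLOW conflicts found.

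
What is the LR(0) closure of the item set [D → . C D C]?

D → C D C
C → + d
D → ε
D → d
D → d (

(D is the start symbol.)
Start with: [D → . C D C]
  [D → . C D C] has the dot before C: add [C → . + d]
No further items can be added.

CLOSURE = { [C → . + d], [D → . C D C] }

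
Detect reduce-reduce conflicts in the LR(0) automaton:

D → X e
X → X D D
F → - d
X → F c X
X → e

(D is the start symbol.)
Yes — I7: [D → X e .] vs [X → e .]

A reduce-reduce conflict occurs when an LR(0) state has two complete items [A → α .] and [B → β .] — both call for a reduction, and with no lookahead the parser cannot choose between them.

Augment with D' → D and build the canonical LR(0) collection (I0 = CLOSURE({[D' → . D]}), then GOTO on every symbol after a dot until no new states appear). It has 12 states:
  I0: { [D → . X e], [D' → . D], [F → . - d], [X → . F c X], [X → . X D D], [X → . e] }  — shift
  I1: { [F → - . d] }  — shift
  I2: { [D' → D .] }  — accept
  I3: { [X → F . c X] }  — shift
  I4: { [D → . X e], [D → X . e], [F → . - d], [X → . F c X], [X → . X D D], [X → . e], [X → X . D D] }  — shift
  I5: { [X → e .] }  — reduce
  I6: { [D → . X e], [F → . - d], [X → . F c X], [X → . X D D], [X → . e], [X → X D . D] }  — shift
  I7: { [D → X e .], [X → e .] }  — 2 reduces
  I8: { [X → X D D .] }  — reduce
  I9: { [F → . - d], [X → . F c X], [X → . X D D], [X → . e], [X → F c . X] }  — shift
  I10: { [D → . X e], [F → . - d], [X → . F c X], [X → . X D D], [X → . e], [X → F c X .], [X → X . D D] }  — shift, reduce
  I11: { [F → - d .] }  — reduce

I7 contains complete items [D → X e .], [X → e .] — reduce-reduce conflict.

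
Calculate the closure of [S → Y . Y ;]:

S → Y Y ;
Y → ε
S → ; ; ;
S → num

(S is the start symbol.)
To compute CLOSURE, for each item [A → α.Bβ] where B is a non-terminal, add [B → .γ] for all productions B → γ; repeat for the newly added items until nothing changes.

Start with: [S → Y . Y ;]
  [S → Y . Y ;] has the dot before Y: add [Y → .]
No further items can be added.

CLOSURE = { [S → Y . Y ;], [Y → .] }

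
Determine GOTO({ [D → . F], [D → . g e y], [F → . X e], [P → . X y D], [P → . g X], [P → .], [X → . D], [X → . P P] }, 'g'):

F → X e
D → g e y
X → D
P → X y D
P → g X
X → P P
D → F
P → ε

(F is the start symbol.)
{ [D → . F], [D → . g e y], [D → g . e y], [F → . X e], [P → . X y D], [P → . g X], [P → .], [P → g . X], [X → . D], [X → . P P] }

GOTO(I, 'g') = CLOSURE({ [A → αX.β] : [A → α.Xβ] ∈ I, X = 'g' })

Items with dot before 'g', with the dot advanced:
  [D → . g e y] → [D → g . e y]
  [P → . g X] → [P → g . X]
Closure of the advanced items:
  [P → g . X] has the dot before X: add [X → . D], [X → . P P]
  [X → . D] has the dot before D: add [D → . g e y], [D → . F]
  [X → . P P] has the dot before P: add [P → . X y D], [P → . g X], [P → .]
  [D → . F] has the dot before F: add [F → . X e]

GOTO = { [D → . F], [D → . g e y], [D → g . e y], [F → . X e], [P → . X y D], [P → . g X], [P → .], [P → g . X], [X → . D], [X → . P P] }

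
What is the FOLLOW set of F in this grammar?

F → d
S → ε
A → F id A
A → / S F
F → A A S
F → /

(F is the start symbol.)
To compute FOLLOW(F), find every occurrence of F on a right-hand side N → α F β: add FIRST(β) \ {ε}, and if β is empty or nullable also add FOLLOW(N). Iterate to a fixed point.

F is the start symbol, so $ ∈ FOLLOW(F).
In A → F id A: F is followed by id A, add FIRST(id A) \ {ε} = { 'id' }
In A → / S F: F is at the end, add FOLLOW(A)

The FOLLOW sets referred to above (computed the same way, to a fixed point):
  FOLLOW(A) = { $, '/', 'd', 'id' }

Taking the union: FOLLOW(F) = { $, '/', 'd', 'id' }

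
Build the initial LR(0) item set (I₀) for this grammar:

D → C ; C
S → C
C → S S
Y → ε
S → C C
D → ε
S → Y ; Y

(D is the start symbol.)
First, augment the grammar with D' → D
I₀ = CLOSURE({ [D' → . D] }):
  [D' → . D] has the dot before D: add [D → . C ; C], [D → .]
  [D → . C ; C] has the dot before C: add [C → . S S]
  [C → . S S] has the dot before S: add [S → . C], [S → . C C], [S → . Y ; Y]
  [S → . Y ; Y] has the dot before Y: add [Y → .]
No further items can be added.

I₀ = { [C → . S S], [D → . C ; C], [D → .], [D' → . D], [S → . C C], [S → . C], [S → . Y ; Y], [Y → .] }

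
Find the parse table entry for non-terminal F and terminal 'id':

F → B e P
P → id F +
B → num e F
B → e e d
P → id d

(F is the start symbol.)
Empty (error entry)

To find M[F, 'id'], we find productions for F where 'id' is in the predict set (PREDICT(N → α) = (FIRST(α) \ {ε}) ∪ (FOLLOW(N) if α ⇒* ε)).

Relevant sets:
  FIRST(B) = { 'e', 'num' }

F → B e P: PREDICT = { 'e', 'num' }

M[F, 'id'] is empty (no production applies)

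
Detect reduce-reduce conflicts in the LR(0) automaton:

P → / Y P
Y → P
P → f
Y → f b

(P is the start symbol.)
A reduce-reduce conflict occurs when an LR(0) state has two complete items [A → α .] and [B → β .] — both call for a reduction, and with no lookahead the parser cannot choose between them.

Augment with P' → P and build the canonical LR(0) collection (I0 = CLOSURE({[P' → . P]}), then GOTO on every symbol after a dot until no new states appear). It has 9 states:
  I0: { [P → . / Y P], [P → . f], [P' → . P] }  — shift
  I1: { [P → . / Y P], [P → . f], [P → / . Y P], [Y → . P], [Y → . f b] }  — shift
  I2: { [P' → P .] }  — accept
  I3: { [P → f .] }  — reduce
  I4: { [Y → P .] }  — reduce
  I5: { [P → . / Y P], [P → . f], [P → / Y . P] }  — shift
  I6: { [P → f .], [Y → f . b] }  — shift, reduce
  I7: { [Y → f b .] }  — reduce
  I8: { [P → / Y P .] }  — reduce

No state contains more than one complete item.

Answer: No reduce-reduce conflicts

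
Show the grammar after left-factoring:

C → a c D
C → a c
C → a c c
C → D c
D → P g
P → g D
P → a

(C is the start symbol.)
C → a c C'
C' → D
C' → ε
C' → c
C → D c
D → P g
P → g D
P → a

Left-factoring transforms A → αβ₁ | αβ₂ into A → αA' and A' → β₁ | β₂
(α is the longest common prefix among the alternatives). Repeat until
no nonterminal has two alternatives with a common prefix.

Round 1: C has alternatives sharing prefix 'a c'. Introduce C': C → a c C'
  Add: C' → D
  Add: C' → ε
  Add: C' → c

No remaining common prefixes — done.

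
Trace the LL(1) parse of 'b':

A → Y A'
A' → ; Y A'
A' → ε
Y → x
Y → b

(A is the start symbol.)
LL(1) parsing maintains a stack (initially the start symbol over $) and the input. At each step: if the stack top is a terminal, match it against the current input token; if it is a non-terminal N, replace it with the RHS of M[N, lookahead] (the unique production whose predict set contains the lookahead).

Stack is shown with the top on the left.

Stack   Input  Action
---------------------
A $     b $    output A → Y A'
Y A' $  b $    output Y → b
b A' $  b $    match 'b'
A' $    $      output A' → ε
$       $      accept

The string is accepted.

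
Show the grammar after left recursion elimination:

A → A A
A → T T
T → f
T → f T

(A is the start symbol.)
A is directly left-recursive. The standard transformation for
  A → A α₁ | ... | A α_m | β₁ | ... | β_n
is
  A  → β₁ A' | ... | β_n A'
  A' → α₁ A' | ... | α_m A' | ε

A → T T becomes A → T T A'
A → A A becomes A' → A A'
Add A' → ε

Productions for other non-terminals are unchanged:
  T → f
  T → f T

Resulting grammar:
A → T T A'
A' → A A'
A' → ε
T → f
T → f T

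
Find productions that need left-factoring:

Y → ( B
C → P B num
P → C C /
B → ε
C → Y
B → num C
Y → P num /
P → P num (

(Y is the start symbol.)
No, left-factoring is not needed

Left-factoring is needed when two productions for the same non-terminal
share a common prefix on the right-hand side.

Productions for Y:
  Y → ( B
  Y → P num /
Productions for C:
  C → P B num
  C → Y
Productions for P:
  P → C C /
  P → P num (
Productions for B:
  B → ε
  B → num C

No common prefixes found.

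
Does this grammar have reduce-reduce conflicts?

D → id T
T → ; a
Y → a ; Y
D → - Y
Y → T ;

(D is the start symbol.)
Augment with D' → D and build the canonical LR(0) collection (I0 = CLOSURE({[D' → . D]}), then GOTO on every symbol after a dot until no new states appear). It has 13 states:
  I0: { [D → . - Y], [D → . id T], [D' → . D] }  — shift
  I1: { [D → - . Y], [T → . ; a], [Y → . T ;], [Y → . a ; Y] }  — shift
  I2: { [D' → D .] }  — accept
  I3: { [D → id . T], [T → . ; a] }  — shift
  I4: { [T → ; . a] }  — shift
  I5: { [D → id T .] }  — reduce
  I6: { [T → ; a .] }  — reduce
  I7: { [Y → T . ;] }  — shift
  I8: { [D → - Y .] }  — reduce
  I9: { [Y → a . ; Y] }  — shift
  I10: { [T → . ; a], [Y → . T ;], [Y → . a ; Y], [Y → a ; . Y] }  — shift
  I11: { [Y → a ; Y .] }  — reduce
  I12: { [Y → T ; .] }  — reduce

No state contains more than one complete item.

Answer: No reduce-reduce conflicts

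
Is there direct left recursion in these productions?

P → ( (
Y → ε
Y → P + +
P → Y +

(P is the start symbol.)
No direct left recursion

Direct left recursion occurs when N → N α for some non-terminal N (the right-hand side begins with the left-hand side itself).

P → ( (: starts with '('
Y → ε: starts with ε
Y → P + +: starts with P
P → Y +: starts with Y

No direct left recursion found.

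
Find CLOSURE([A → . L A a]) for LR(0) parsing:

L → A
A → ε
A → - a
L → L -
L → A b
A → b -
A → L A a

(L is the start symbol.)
To compute CLOSURE, for each item [A → α.Bβ] where B is a non-terminal, add [B → .γ] for all productions B → γ; repeat for the newly added items until nothing changes.

Start with: [A → . L A a]
  [A → . L A a] has the dot before L: add [L → . A], [L → . L -], [L → . A b]
  [L → . A] has the dot before A: add [A → .], [A → . - a], [A → . b -]
No further items can be added.

CLOSURE = { [A → . - a], [A → . L A a], [A → . b -], [A → .], [L → . A b], [L → . A], [L → . L -] }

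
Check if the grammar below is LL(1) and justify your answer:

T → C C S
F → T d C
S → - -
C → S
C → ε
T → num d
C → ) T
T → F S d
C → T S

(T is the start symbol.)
No. Predict set conflict for T: { 'num' }

A grammar is LL(1) if for each non-terminal N with multiple productions, the predict sets of those productions are pairwise disjoint, where PREDICT(N → α) = (FIRST(α) \ {ε}) ∪ (FOLLOW(N) if α ⇒* ε).

Relevant sets:
  FIRST(C) = { ')', '-', 'num', ε }
  FIRST(S) = { '-' }
  FIRST(F) = { ')', '-', 'num' }
  FIRST(T) = { ')', '-', 'num' }
  FOLLOW(C) = { ')', '-', 'num' }

For T:
  PREDICT(T → C C S) = { ')', '-', 'num' }
  PREDICT(T → num d) = { 'num' }
  PREDICT(T → F S d) = { ')', '-', 'num' }
For C:
  PREDICT(C → S) = { '-' }
  PREDICT(C → ε) = { ')', '-', 'num' }
  PREDICT(C → ')' T) = { ')' }
  PREDICT(C → T S) = { ')', '-', 'num' }
F, S have a single production, so nothing to check there.

Conflict found: Predict set conflict for T: { 'num' }
The grammar is NOT LL(1).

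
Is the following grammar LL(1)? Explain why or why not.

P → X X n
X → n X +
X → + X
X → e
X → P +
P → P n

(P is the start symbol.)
No. Predict set conflict for P: { '+', 'e', 'n' }

A grammar is LL(1) if for each non-terminal N with multiple productions, the predict sets of those productions are pairwise disjoint, where PREDICT(N → α) = (FIRST(α) \ {ε}) ∪ (FOLLOW(N) if α ⇒* ε).

Relevant sets:
  FIRST(X) = { '+', 'e', 'n' }
  FIRST(P) = { '+', 'e', 'n' }

For P:
  PREDICT(P → X X n) = { '+', 'e', 'n' }
  PREDICT(P → P n) = { '+', 'e', 'n' }
For X:
  PREDICT(X → n X '+') = { 'n' }
  PREDICT(X → '+' X) = { '+' }
  PREDICT(X → e) = { 'e' }
  PREDICT(X → P '+') = { '+', 'e', 'n' }

Conflict found: Predict set conflict for P: { '+', 'e', 'n' }
The grammar is NOT LL(1).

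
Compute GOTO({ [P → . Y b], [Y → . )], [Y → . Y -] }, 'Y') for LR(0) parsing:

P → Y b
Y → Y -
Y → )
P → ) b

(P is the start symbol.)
GOTO(I, 'Y') = CLOSURE({ [A → αX.β] : [A → α.Xβ] ∈ I, X = 'Y' })

Items with dot before 'Y', with the dot advanced:
  [P → . Y b] → [P → Y . b]
  [Y → . Y -] → [Y → Y . -]
Closure adds nothing (no advanced item has the dot before a non-terminal).

GOTO = { [P → Y . b], [Y → Y . -] }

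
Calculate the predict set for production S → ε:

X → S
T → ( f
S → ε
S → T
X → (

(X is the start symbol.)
PREDICT(S → ε) = (FIRST(RHS) \ {ε}) ∪ (FOLLOW(S) if ε ∈ FIRST(RHS), i.e. RHS ⇒* ε)
The right-hand side is ε (FIRST(ε) = { ε }), so the predict set is FOLLOW(S) = { $ }
PREDICT(S → ε) = { $ }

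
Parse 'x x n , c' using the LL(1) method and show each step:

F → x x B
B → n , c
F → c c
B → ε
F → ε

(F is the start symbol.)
LL(1) parsing maintains a stack (initially the start symbol over $) and the input. At each step: if the stack top is a terminal, match it against the current input token; if it is a non-terminal N, replace it with the RHS of M[N, lookahead] (the unique production whose predict set contains the lookahead).

Stack is shown with the top on the left.

Stack    Input        Action
----------------------------
F $      x x n , c $  output F → x x B
x x B $  x x n , c $  match 'x'
x B $    x n , c $    match 'x'
B $      n , c $      output B → n , c
n , c $  n , c $      match 'n'
, c $    , c $        match ','
c $      c $          match 'c'
$        $            accept

The string is accepted.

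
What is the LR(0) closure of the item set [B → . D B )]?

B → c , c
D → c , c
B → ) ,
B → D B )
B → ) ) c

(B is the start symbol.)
{ [B → . D B )], [D → . c , c] }

Start with: [B → . D B )]
  [B → . D B )] has the dot before D: add [D → . c , c]
No further items can be added.

CLOSURE = { [B → . D B )], [D → . c , c] }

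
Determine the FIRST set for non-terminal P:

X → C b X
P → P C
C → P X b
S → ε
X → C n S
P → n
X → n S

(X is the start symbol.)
From P → P C:
  - P is the symbol being defined: contributes nothing new
    P is not nullable, so stop
From P → n:
  - n is a terminal: add 'n' and stop

Collecting: FIRST(P) = { 'n' }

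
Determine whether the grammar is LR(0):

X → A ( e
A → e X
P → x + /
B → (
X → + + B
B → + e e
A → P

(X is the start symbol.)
A grammar is LR(0) if no state in the canonical LR(0) collection has:
  - both a shift item (dot before a terminal) and a complete item (shift-reduce conflict), or
  - two or more complete items (reduce-reduce conflict; the accept item [X' → X .] counts as a complete item here).

Augment with X' → X and build the canonical LR(0) collection (I0 = CLOSURE({[X' → . X]}), then GOTO on every symbol after a dot until no new states appear). It has 18 states:
  I0: { [A → . P], [A → . e X], [P → . x + /], [X → . + + B], [X → . A ( e], [X' → . X] }  — shift
  I1: { [X → + . + B] }  — shift
  I2: { [X → A . ( e] }  — shift
  I3: { [A → P .] }  — reduce
  I4: { [X' → X .] }  — accept
  I5: { [A → . P], [A → . e X], [A → e . X], [P → . x + /], [X → . + + B], [X → . A ( e] }  — shift
  I6: { [P → x . + /] }  — shift
  I7: { [P → x + . /] }  — shift
  I8: { [P → x + / .] }  — reduce
  I9: { [A → e X .] }  — reduce
  I10: { [X → A ( . e] }  — shift
  I11: { [X → A ( e .] }  — reduce
  I12: { [B → . (], [B → . + e e], [X → + + . B] }  — shift
  I13: { [B → ( .] }  — reduce
  I14: { [B → + . e e] }  — shift
  I15: { [X → + + B .] }  — reduce
  I16: { [B → + e . e] }  — shift
  I17: { [B → + e e .] }  — reduce

Every state is either a pure shift/goto state or contains exactly one complete item and nothing to shift — no conflicts. The grammar is LR(0).

Answer: Yes, the grammar is LR(0)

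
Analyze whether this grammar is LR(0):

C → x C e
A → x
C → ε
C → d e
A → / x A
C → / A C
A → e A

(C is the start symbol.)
No. Shift-reduce conflict between [C → .] and [C → . / A C]

A grammar is LR(0) if no state in the canonical LR(0) collection has:
  - both a shift item (dot before a terminal) and a complete item (shift-reduce conflict), or
  - two or more complete items (reduce-reduce conflict; the accept item [C' → C .] counts as a complete item here).

Augment with C' → C and build the canonical LR(0) collection (I0 = CLOSURE({[C' → . C]}), then GOTO on every symbol after a dot until no new states appear). It has 16 states:
  I0: { [C → . / A C], [C → . d e], [C → . x C e], [C → .], [C' → . C] }  — shift, reduce
  I1: { [A → . / x A], [A → . e A], [A → . x], [C → / . A C] }  — shift
  I2: { [C' → C .] }  — accept
  I3: { [C → d . e] }  — shift
  I4: { [C → . / A C], [C → . d e], [C → . x C e], [C → .], [C → x . C e] }  — shift, reduce
  I5: { [C → x C . e] }  — shift
  I6: { [C → x C e .] }  — reduce
  I7: { [C → d e .] }  — reduce
  I8: { [A → / . x A] }  — shift
  I9: { [C → . / A C], [C → . d e], [C → . x C e], [C → .], [C → / A . C] }  — shift, reduce
  I10: { [A → . / x A], [A → . e A], [A → . x], [A → e . A] }  — shift
  I11: { [A → x .] }  — reduce
  I12: { [A → e A .] }  — reduce
  I13: { [C → / A C .] }  — reduce
  I14: { [A → . / x A], [A → . e A], [A → . x], [A → / x . A] }  — shift
  I15: { [A → / x A .] }  — reduce

Conflict in state I0:
  Shift-reduce conflict between [C → .] and [C → . / A C]
So the grammar is NOT LR(0).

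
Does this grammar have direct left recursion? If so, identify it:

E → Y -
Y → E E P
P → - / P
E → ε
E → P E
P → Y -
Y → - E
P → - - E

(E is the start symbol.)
No direct left recursion

E → Y -: starts with Y
Y → E E P: starts with E
P → - / P: starts with '-'
E → ε: starts with ε
E → P E: starts with P
P → Y -: starts with Y
Y → - E: starts with '-'
P → - - E: starts with '-'

No direct left recursion found.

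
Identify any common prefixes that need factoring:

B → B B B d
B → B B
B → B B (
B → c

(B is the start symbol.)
Yes, B has productions with common prefix 'B B'

Left-factoring is needed when two productions for the same non-terminal
share a common prefix on the right-hand side.

Productions for B:
  B → B B B d
  B → B B
  B → B B (
  B → c

Found common prefix 'B B' in productions for B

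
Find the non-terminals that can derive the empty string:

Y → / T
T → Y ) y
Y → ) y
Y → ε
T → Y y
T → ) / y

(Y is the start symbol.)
A non-terminal is nullable if it can derive ε (the empty string): either it has an ε-production, or it has a production whose right-hand side consists entirely of nullable non-terminals.

ε-productions: Y → ε
So Y is immediately nullable.
No further non-terminal can be added: every production for the remaining non-terminals contains a terminal or a non-nullable non-terminal.
Nullable = { 'Y' }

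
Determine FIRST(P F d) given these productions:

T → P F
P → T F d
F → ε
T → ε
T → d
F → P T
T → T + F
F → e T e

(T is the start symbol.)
FIRST sets of the non-terminals involved (from the grammar, by fixed-point iteration):
  FIRST(P) = { '+', 'd', 'e' }

To compute FIRST(P F d), process the symbols left to right:
Symbol P is a non-terminal. Add FIRST(P) \ {ε} = { '+', 'd', 'e' }
P is not nullable (ε ∉ FIRST(P)), so stop here.
FIRST(P F d) = { '+', 'd', 'e' }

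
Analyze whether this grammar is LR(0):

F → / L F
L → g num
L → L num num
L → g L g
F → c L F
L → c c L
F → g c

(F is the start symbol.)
Augment with F' → F and build the canonical LR(0) collection (I0 = CLOSURE({[F' → . F]}), then GOTO on every symbol after a dot until no new states appear). It has 19 states:
  I0: { [F → . / L F], [F → . c L F], [F → . g c], [F' → . F] }  — shift
  I1: { [F → / . L F], [L → . L num num], [L → . c c L], [L → . g L g], [L → . g num] }  — shift
  I2: { [F' → F .] }  — accept
  I3: { [F → c . L F], [L → . L num num], [L → . c c L], [L → . g L g], [L → . g num] }  — shift
  I4: { [F → g . c] }  — shift
  I5: { [F → g c .] }  — reduce
  I6: { [F → . / L F], [F → . c L F], [F → . g c], [F → c L . F], [L → L . num num] }  — shift
  I7: { [L → c . c L] }  — shift
  I8: { [L → . L num num], [L → . c c L], [L → . g L g], [L → . g num], [L → g . L g], [L → g . num] }  — shift
  I9: { [L → L . num num], [L → g L . g] }  — shift
  I10: { [L → g num .] }  — reduce
  I11: { [L → g L g .] }  — reduce
  I12: { [L → L num . num] }  — shift
  I13: { [L → L num num .] }  — reduce
  I14: { [L → . L num num], [L → . c c L], [L → . g L g], [L → . g num], [L → c c . L] }  — shift
  I15: { [L → L . num num], [L → c c L .] }  — shift, reduce
  I16: { [F → c L F .] }  — reduce
  I17: { [F → . / L F], [F → . c L F], [F → . g c], [F → / L . F], [L → L . num num] }  — shift
  I18: { [F → / L F .] }  — reduce

Conflict in state I15:
  Shift-reduce conflict between [L → c c L .] and [L → L . num num]
So the grammar is NOT LR(0).

Answer: No. Shift-reduce conflict between [L → c c L .] and [L → L . num num]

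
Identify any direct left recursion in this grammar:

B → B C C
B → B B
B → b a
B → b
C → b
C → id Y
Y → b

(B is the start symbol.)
Direct left recursion occurs when N → N α for some non-terminal N (the right-hand side begins with the left-hand side itself).

B → B C C: LEFT RECURSIVE (starts with B)
B → B B: LEFT RECURSIVE (starts with B)
B → b a: starts with b
B → b: starts with b
C → b: starts with b
C → id Y: starts with id
Y → b: starts with b

The grammar has direct left recursion on: B.

Answer: Yes, B is left-recursive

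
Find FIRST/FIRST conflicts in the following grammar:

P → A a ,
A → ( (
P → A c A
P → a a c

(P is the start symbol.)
Yes. P → A a ',' / P → A c A on { '(' }

A FIRST/FIRST conflict occurs when two productions N → α and N → β for the same non-terminal have FIRST(α) ∩ FIRST(β) ≠ ∅ (with ε ∈ FIRST of a nullable right-hand side, so two nullable alternatives also conflict).

FIRST sets of the non-terminals at (or reachable through a nullable prefix from) the front of some alternative:
  FIRST(A) = { '(' }

Productions for P:
  P → A a ,: FIRST = { '(' }
  P → A c A: FIRST = { '(' }
  P → a a c: FIRST = { 'a' }
A has only one production, so no FIRST/FIRST conflict is possible there.

Conflict for P: P → A a , and P → A c A
  Overlap: { '(' }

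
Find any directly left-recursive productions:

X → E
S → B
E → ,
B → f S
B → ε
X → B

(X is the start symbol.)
No direct left recursion

X → E: starts with E
S → B: starts with B
E → ,: starts with ','
B → f S: starts with f
B → ε: starts with ε
X → B: starts with B

No direct left recursion found.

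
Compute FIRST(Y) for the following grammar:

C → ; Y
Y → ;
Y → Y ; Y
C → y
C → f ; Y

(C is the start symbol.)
{ ';' }

From Y → ;:
  - ';' is a terminal: add ';' and stop
From Y → Y ; Y:
  - Y is the symbol being defined: contributes nothing new
    Y is not nullable, so stop

Collecting: FIRST(Y) = { ';' }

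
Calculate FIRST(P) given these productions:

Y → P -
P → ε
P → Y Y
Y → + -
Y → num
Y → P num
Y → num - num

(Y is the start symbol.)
To compute FIRST(P), examine every production with P on the left-hand side, reading each right-hand side left to right until a non-nullable symbol is reached.

FIRST sets of the other non-terminals involved (by the same procedure, iterated to a fixed point):
  FIRST(Y) = { '+', '-', 'num' }

From P → ε:
  - ε-production, so ε ∈ FIRST(P)
From P → Y Y:
  - Y is a non-terminal: add FIRST(Y) \ {ε} = { '+', '-', 'num' }
    Y is not nullable, so stop

Collecting: FIRST(P) = { '+', '-', 'num', ε }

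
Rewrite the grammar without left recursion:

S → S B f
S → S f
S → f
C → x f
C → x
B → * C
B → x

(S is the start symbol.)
S → f S'
S' → B f S'
S' → f S'
S' → ε
C → x f
C → x
B → * C
B → x

S is directly left-recursive. The standard transformation for
  A → A α₁ | ... | A α_m | β₁ | ... | β_n
is
  A  → β₁ A' | ... | β_n A'
  A' → α₁ A' | ... | α_m A' | ε

S → f becomes S → f S'
S → S B f becomes S' → B f S'
S → S f becomes S' → f S'
Add S' → ε

Productions for other non-terminals are unchanged:
  C → x f
  C → x
  B → * C
  B → x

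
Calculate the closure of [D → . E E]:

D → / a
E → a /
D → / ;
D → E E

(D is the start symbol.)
To compute CLOSURE, for each item [A → α.Bβ] where B is a non-terminal, add [B → .γ] for all productions B → γ; repeat for the newly added items until nothing changes.

Start with: [D → . E E]
  [D → . E E] has the dot before E: add [E → . a /]
No further items can be added.

CLOSURE = { [D → . E E], [E → . a /] }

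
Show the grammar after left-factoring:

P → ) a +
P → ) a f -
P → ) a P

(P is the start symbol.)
P → ) a P'
P' → +
P' → f -
P' → P

Left-factoring transforms A → αβ₁ | αβ₂ into A → αA' and A' → β₁ | β₂
(α is the longest common prefix among the alternatives). Repeat until
no nonterminal has two alternatives with a common prefix.

Round 1: P has alternatives sharing prefix ') a'. Introduce P': P → ) a P'
  Add: P' → +
  Add: P' → f -
  Add: P' → P

No remaining common prefixes — done.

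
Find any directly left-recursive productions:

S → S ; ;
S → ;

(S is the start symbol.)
Yes, S is left-recursive

Direct left recursion occurs when N → N α for some non-terminal N (the right-hand side begins with the left-hand side itself).

S → S ; ;: LEFT RECURSIVE (starts with S)
S → ;: starts with ';'

The grammar has direct left recursion on: S.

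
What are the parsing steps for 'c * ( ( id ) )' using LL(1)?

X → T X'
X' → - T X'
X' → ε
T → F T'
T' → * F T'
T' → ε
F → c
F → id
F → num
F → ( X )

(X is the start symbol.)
Stack is shown with the top on the left.

Stack                       Input             Action
----------------------------------------------------
X $                         c * ( ( id ) ) $  output X → T X'
T X' $                      c * ( ( id ) ) $  output T → F T'
F T' X' $                   c * ( ( id ) ) $  output F → c
c T' X' $                   c * ( ( id ) ) $  match 'c'
T' X' $                     * ( ( id ) ) $    output T' → * F T'
* F T' X' $                 * ( ( id ) ) $    match '*'
F T' X' $                   ( ( id ) ) $      output F → ( X )
( X ) T' X' $               ( ( id ) ) $      match '('
X ) T' X' $                 ( id ) ) $        output X → T X'
T X' ) T' X' $              ( id ) ) $        output T → F T'
F T' X' ) T' X' $           ( id ) ) $        output F → ( X )
( X ) T' X' ) T' X' $       ( id ) ) $        match '('
X ) T' X' ) T' X' $         id ) ) $          output X → T X'
T X' ) T' X' ) T' X' $      id ) ) $          output T → F T'
F T' X' ) T' X' ) T' X' $   id ) ) $          output F → id
id T' X' ) T' X' ) T' X' $  id ) ) $          match 'id'
T' X' ) T' X' ) T' X' $     ) ) $             output T' → ε
X' ) T' X' ) T' X' $        ) ) $             output X' → ε
) T' X' ) T' X' $           ) ) $             match ')'
T' X' ) T' X' $             ) $               output T' → ε
X' ) T' X' $                ) $               output X' → ε
) T' X' $                   ) $               match ')'
T' X' $                     $                 output T' → ε
X' $                        $                 output X' → ε
$                           $                 accept

The string is accepted.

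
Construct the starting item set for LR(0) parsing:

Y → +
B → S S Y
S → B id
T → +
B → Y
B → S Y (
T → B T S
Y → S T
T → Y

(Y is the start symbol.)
First, augment the grammar with Y' → Y
I₀ = CLOSURE({ [Y' → . Y] }):
  [Y' → . Y] has the dot before Y: add [Y → . +], [Y → . S T]
  [Y → . S T] has the dot before S: add [S → . B id]
  [S → . B id] has the dot before B: add [B → . S S Y], [B → . Y], [B → . S Y (]
No further items can be added.

I₀ = { [B → . S S Y], [B → . S Y (], [B → . Y], [S → . B id], [Y → . +], [Y → . S T], [Y' → . Y] }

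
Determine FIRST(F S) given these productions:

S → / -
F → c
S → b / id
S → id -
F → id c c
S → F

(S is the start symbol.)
FIRST sets of the non-terminals involved (from the grammar, by fixed-point iteration):
  FIRST(F) = { 'c', 'id' }

To compute FIRST(F S), process the symbols left to right:
Symbol F is a non-terminal. Add FIRST(F) \ {ε} = { 'c', 'id' }
F is not nullable (ε ∉ FIRST(F)), so stop here.
FIRST(F S) = { 'c', 'id' }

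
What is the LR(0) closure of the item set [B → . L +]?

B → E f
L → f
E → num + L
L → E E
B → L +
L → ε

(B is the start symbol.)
Start with: [B → . L +]
  [B → . L +] has the dot before L: add [L → . f], [L → . E E], [L → .]
  [L → . E E] has the dot before E: add [E → . num + L]
No further items can be added.

CLOSURE = { [B → . L +], [E → . num + L], [L → . E E], [L → . f], [L → .] }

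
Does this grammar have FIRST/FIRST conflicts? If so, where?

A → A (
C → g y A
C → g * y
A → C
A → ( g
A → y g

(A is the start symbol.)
FIRST sets of the non-terminals at (or reachable through a nullable prefix from) the front of some alternative:
  FIRST(A) = { '(', 'g', 'y' }
  FIRST(C) = { 'g' }

Productions for A:
  A → A (: FIRST = { '(', 'g', 'y' }
  A → C: FIRST = { 'g' }
  A → ( g: FIRST = { '(' }
  A → y g: FIRST = { 'y' }
Productions for C:
  C → g y A: FIRST = { 'g' }
  C → g * y: FIRST = { 'g' }

Conflict for A: A → A ( and A → C
  Overlap: { 'g' }
Conflict for A: A → A ( and A → ( g
  Overlap: { '(' }
Conflict for A: A → A ( and A → y g
  Overlap: { 'y' }
Conflict for C: C → g y A and C → g * y
  Overlap: { 'g' }

Answer: Yes. A → A '(' / A → C on { 'g' }; A → A '(' / A → '(' g on { '(' }; A → A '(' / A → y g on { 'y' }; C → g y A / C → g '*' y on { 'g' }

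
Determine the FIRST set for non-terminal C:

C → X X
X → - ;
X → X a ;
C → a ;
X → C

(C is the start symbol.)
{ '-', 'a' }

To compute FIRST(C), examine every production with C on the left-hand side, reading each right-hand side left to right until a non-nullable symbol is reached.

FIRST sets of the other non-terminals involved (by the same procedure, iterated to a fixed point):
  FIRST(X) = { '-', 'a' }

From C → X X:
  - X is a non-terminal: add FIRST(X) \ {ε} = { '-', 'a' }
    X is not nullable, so stop
From C → a ;:
  - a is a terminal: add 'a' and stop

Collecting: FIRST(C) = { '-', 'a' }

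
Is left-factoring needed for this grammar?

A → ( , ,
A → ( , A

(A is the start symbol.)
Yes, A has productions with common prefix '( ,'

Left-factoring is needed when two productions for the same non-terminal
share a common prefix on the right-hand side.

Productions for A:
  A → ( , ,
  A → ( , A

Found common prefix '( ,' in productions for A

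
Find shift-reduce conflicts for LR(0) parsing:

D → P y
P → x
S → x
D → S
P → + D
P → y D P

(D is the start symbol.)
Augment with D' → D and build the canonical LR(0) collection (I0 = CLOSURE({[D' → . D]}), then GOTO on every symbol after a dot until no new states appear). It has 12 states:
  I0: { [D → . P y], [D → . S], [D' → . D], [P → . + D], [P → . x], [P → . y D P], [S → . x] }  — shift
  I1: { [D → . P y], [D → . S], [P → + . D], [P → . + D], [P → . x], [P → . y D P], [S → . x] }  — shift
  I2: { [D' → D .] }  — accept
  I3: { [D → P . y] }  — shift
  I4: { [D → S .] }  — reduce
  I5: { [P → x .], [S → x .] }  — 2 reduces
  I6: { [D → . P y], [D → . S], [P → . + D], [P → . x], [P → . y D P], [P → y . D P], [S → . x] }  — shift
  I7: { [P → . + D], [P → . x], [P → . y D P], [P → y D . P] }  — shift
  I8: { [P → y D P .] }  — reduce
  I9: { [P → x .] }  — reduce
  I10: { [D → P y .] }  — reduce
  I11: { [P → + D .] }  — reduce

No state contains both a complete item and a shift item.

Answer: No shift-reduce conflicts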